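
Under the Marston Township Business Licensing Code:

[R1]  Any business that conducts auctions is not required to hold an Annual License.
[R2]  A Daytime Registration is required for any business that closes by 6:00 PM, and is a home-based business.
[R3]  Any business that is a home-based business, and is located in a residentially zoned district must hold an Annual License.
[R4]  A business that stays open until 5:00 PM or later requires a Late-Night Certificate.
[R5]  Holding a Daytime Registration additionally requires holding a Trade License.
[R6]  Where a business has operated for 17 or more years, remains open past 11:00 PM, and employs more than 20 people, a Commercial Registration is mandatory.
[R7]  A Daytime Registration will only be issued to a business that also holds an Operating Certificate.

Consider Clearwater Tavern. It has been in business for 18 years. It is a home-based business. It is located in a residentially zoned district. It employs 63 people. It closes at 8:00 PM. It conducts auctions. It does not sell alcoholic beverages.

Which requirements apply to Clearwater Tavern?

Late-Night Certificate

[R1] conducts auctions → exempt from Annual License.
[R2] closes 8:00 PM, after 6:00 PM; is a home-based business → Daytime Registration not required.
[R3] is a home-based business; is located in a residentially zoned district → Annual License required.
[R4] closes 8:00 PM, after 5:00 PM → Late-Night Certificate required.
[R5] Daytime Registration is not required → no effect.
[R6] years in business 18 ≥ 17; closes 8:00 PM, at/before 11:00 PM; employees 63 > 20 → Commercial Registration not required.
[R7] Daytime Registration is not required → no effect.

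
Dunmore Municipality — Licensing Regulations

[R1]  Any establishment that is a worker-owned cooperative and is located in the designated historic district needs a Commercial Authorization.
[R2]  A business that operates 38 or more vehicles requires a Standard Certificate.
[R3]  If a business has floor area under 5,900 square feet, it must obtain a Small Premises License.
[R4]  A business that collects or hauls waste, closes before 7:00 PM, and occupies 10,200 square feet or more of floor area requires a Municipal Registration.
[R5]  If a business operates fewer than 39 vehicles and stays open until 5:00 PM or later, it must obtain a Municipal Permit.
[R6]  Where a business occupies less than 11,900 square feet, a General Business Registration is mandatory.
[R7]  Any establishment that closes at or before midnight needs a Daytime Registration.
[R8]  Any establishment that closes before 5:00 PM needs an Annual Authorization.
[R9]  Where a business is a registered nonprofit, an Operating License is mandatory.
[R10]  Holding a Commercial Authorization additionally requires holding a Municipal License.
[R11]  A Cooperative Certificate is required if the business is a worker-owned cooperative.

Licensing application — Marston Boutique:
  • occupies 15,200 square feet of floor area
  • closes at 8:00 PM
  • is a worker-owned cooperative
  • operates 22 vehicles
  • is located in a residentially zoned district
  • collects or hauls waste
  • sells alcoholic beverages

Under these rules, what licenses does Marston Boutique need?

[R1] is a worker-owned cooperative; is located in a residentially zoned district (not: is located in the designated historic district) → Commercial Authorization not required.
[R2] vehicles 22 < 38 → Standard Certificate not required.
[R3] floor area 15,200 square feet ≥ 5,900 square feet → Small Premises License not required.
[R4] collects or hauls waste; closes 8:00 PM, after 7:00 PM; floor area 15,200 square feet ≥ 10,200 square feet → Municipal Registration not required.
[R5] vehicles 22 < 39; closes 8:00 PM, after 5:00 PM → Municipal Permit required.
[R6] floor area 15,200 square feet ≥ 11,900 square feet → General Business Registration not required.
[R7] closes 8:00 PM, at/before midnight → Daytime Registration required.
[R8] closes 8:00 PM, after 5:00 PM → Annual Authorization not required.
[R9] is a worker-owned cooperative (not: is a registered nonprofit) → Operating License not required.
[R10] Commercial Authorization is not required → no effect.
[R11] is a worker-owned cooperative → Cooperative Certificate required.

Cooperative Certificate, Daytime Registration, Municipal Permit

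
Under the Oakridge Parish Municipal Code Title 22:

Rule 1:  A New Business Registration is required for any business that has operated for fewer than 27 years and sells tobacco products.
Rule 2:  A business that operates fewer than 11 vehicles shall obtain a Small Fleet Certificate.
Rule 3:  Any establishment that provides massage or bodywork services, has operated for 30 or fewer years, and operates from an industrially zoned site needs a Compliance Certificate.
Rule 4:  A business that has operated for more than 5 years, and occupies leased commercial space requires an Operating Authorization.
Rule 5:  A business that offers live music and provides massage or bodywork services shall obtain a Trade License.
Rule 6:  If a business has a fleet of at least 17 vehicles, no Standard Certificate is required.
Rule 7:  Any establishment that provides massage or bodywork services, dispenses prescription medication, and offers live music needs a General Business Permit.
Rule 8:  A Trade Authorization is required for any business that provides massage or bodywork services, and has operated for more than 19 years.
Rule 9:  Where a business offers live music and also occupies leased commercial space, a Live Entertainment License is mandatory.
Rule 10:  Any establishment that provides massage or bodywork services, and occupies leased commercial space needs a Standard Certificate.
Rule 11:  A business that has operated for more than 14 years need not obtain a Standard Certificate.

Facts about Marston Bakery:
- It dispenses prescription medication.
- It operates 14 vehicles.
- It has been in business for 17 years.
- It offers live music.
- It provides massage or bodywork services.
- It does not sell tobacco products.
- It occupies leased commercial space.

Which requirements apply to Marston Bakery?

General Business Permit, Live Entertainment License, Operating Authorization, Trade License

Rule 1: years in business 17 < 27; does not sell tobacco products → New Business Registration not required.
Rule 2: vehicles 14 ≥ 11 → Small Fleet Certificate not required.
Rule 3: provides massage or bodywork services; years in business 17 ≤ 30; occupies leased commercial space (not: operates from an industrially zoned site) → Compliance Certificate not required.
Rule 4: years in business 17 > 5; occupies leased commercial space → Operating Authorization required.
Rule 5: offers live music; provides massage or bodywork services → Trade License required.
Rule 6: vehicles 14 < 17 → Standard Certificate exemption does not apply.
Rule 7: provides massage or bodywork services; dispenses prescription medication; offers live music → General Business Permit required.
Rule 8: provides massage or bodywork services; years in business 17 ≤ 19 → Trade Authorization not required.
Rule 9: offers live music; occupies leased commercial space → Live Entertainment License required.
Rule 10: provides massage or bodywork services; occupies leased commercial space → Standard Certificate required.
Rule 11: years in business 17 > 14 → exempt from Standard Certificate.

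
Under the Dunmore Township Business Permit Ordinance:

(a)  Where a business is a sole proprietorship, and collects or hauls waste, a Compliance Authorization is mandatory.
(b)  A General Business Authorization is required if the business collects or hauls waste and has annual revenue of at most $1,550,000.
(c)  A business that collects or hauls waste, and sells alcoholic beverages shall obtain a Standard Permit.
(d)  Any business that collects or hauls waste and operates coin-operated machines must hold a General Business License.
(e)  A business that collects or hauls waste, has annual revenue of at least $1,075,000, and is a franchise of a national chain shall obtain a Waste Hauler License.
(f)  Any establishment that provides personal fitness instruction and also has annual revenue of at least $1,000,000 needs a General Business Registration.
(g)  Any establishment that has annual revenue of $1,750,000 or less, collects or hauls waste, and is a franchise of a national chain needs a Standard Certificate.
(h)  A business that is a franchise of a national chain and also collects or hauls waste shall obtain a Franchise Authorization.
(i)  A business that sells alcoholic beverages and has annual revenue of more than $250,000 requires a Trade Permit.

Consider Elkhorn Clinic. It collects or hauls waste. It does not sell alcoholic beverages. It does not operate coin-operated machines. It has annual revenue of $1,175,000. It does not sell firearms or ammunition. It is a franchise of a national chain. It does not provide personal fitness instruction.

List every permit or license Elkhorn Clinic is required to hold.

Franchise Authorization, General Business Authorization, Standard Certificate, Waste Hauler License

(a) is a franchise of a national chain (not: is a sole proprietorship); collects or hauls waste → Compliance Authorization not required.
(b) collects or hauls waste; revenue $1,175,000 ≤ $1,550,000 → General Business Authorization required.
(c) collects or hauls waste; does not sell alcoholic beverages → Standard Permit not required.
(d) collects or hauls waste; does not operate coin-operated machines → General Business License not required.
(e) collects or hauls waste; revenue $1,175,000 ≥ $1,075,000; is a franchise of a national chain → Waste Hauler License required.
(f) does not provide personal fitness instruction; revenue $1,175,000 ≥ $1,000,000 → General Business Registration not required.
(g) revenue $1,175,000 ≤ $1,750,000; collects or hauls waste; is a franchise of a national chain → Standard Certificate required.
(h) is a franchise of a national chain; collects or hauls waste → Franchise Authorization required.
(i) does not sell alcoholic beverages; revenue $1,175,000 > $250,000 → Trade Permit not required.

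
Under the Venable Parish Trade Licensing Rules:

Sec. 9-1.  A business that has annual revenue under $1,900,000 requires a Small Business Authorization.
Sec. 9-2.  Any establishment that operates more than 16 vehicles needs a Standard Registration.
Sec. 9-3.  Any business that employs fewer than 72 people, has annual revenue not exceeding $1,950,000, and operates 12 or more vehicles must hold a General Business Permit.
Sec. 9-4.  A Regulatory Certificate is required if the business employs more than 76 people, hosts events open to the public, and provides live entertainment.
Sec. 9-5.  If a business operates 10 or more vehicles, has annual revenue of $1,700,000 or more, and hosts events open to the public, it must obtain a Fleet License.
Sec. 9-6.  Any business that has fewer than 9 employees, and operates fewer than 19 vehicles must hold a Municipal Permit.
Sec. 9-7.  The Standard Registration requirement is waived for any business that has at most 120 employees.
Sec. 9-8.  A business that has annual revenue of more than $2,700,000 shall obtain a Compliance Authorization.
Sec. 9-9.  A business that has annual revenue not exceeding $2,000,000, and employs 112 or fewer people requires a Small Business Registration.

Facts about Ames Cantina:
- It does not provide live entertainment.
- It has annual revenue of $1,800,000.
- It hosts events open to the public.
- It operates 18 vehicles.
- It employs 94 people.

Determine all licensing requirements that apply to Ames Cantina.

Fleet License, Small Business Authorization, Small Business Registration

Sec. 9-1. revenue $1,800,000 < $1,900,000 → Small Business Authorization required.
Sec. 9-2. vehicles 18 > 16 → Standard Registration required.
Sec. 9-3. employees 94 ≥ 72; revenue $1,800,000 ≤ $1,950,000; vehicles 18 ≥ 12 → General Business Permit not required.
Sec. 9-4. employees 94 > 76; hosts events open to the public; does not provide live entertainment → Regulatory Certificate not required.
Sec. 9-5. vehicles 18 ≥ 10; revenue $1,800,000 ≥ $1,700,000; hosts events open to the public → Fleet License required.
Sec. 9-6. employees 94 ≥ 9; vehicles 18 < 19 → Municipal Permit not required.
Sec. 9-7. employees 94 ≤ 120 → exempt from Standard Registration.
Sec. 9-8. revenue $1,800,000 ≤ $2,700,000 → Compliance Authorization not required.
Sec. 9-9. revenue $1,800,000 ≤ $2,000,000; employees 94 ≤ 112 → Small Business Registration required.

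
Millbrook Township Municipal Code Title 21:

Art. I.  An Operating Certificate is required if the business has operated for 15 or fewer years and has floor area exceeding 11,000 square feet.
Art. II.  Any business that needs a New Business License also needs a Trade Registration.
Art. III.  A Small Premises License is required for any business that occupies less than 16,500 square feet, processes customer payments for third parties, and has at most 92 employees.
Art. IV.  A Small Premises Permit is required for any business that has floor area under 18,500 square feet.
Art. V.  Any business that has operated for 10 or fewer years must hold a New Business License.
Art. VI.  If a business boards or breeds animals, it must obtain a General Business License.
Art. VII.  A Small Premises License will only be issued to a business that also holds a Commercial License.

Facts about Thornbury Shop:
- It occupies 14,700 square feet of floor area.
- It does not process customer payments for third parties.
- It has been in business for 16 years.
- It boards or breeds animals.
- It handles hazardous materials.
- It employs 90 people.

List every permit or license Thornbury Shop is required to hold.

Art. I. years in business 16 > 15; floor area 14,700 square feet > 11,000 square feet → Operating Certificate not required.
Art. II. New Business License is not required → no effect.
Art. III. floor area 14,700 square feet < 16,500 square feet; does not process customer payments for third parties; employees 90 ≤ 92 → Small Premises License not required.
Art. IV. floor area 14,700 square feet < 18,500 square feet → Small Premises Permit required.
Art. V. years in business 16 > 10 → New Business License not required.
Art. VI. boards or breeds animals → General Business License required.
Art. VII. Small Premises License is not required → no effect.

General Business License, Small Premises Permit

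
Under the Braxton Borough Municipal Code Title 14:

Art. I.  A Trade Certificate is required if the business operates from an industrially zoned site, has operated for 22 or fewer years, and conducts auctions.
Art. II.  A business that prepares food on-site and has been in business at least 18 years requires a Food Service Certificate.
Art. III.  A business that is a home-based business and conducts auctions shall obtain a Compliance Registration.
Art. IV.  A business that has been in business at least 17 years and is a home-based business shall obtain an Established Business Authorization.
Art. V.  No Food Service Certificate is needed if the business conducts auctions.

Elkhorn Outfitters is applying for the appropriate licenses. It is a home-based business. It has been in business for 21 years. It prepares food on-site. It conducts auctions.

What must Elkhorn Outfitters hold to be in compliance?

Compliance Registration, Established Business Authorization

Art. I. is a home-based business (not: operates from an industrially zoned site); years in business 21 ≤ 22; conducts auctions → Trade Certificate not required.
Art. II. prepares food on-site; years in business 21 ≥ 18 → Food Service Certificate required.
Art. III. is a home-based business; conducts auctions → Compliance Registration required.
Art. IV. years in business 21 ≥ 17; is a home-based business → Established Business Authorization required.
Art. V. conducts auctions → exempt from Food Service Certificate.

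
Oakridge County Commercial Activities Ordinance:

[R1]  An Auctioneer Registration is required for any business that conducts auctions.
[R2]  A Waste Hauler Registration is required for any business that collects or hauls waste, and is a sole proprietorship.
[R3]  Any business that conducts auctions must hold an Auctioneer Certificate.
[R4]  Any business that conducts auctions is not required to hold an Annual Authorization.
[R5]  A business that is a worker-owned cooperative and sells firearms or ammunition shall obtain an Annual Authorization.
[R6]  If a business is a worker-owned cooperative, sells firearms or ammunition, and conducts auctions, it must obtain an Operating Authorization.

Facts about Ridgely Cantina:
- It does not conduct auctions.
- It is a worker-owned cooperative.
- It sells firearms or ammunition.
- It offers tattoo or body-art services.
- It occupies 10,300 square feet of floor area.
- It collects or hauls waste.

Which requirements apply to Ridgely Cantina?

Annual Authorization

[R1] does not conduct auctions → Auctioneer Registration not required.
[R2] collects or hauls waste; is a worker-owned cooperative (not: is a sole proprietorship) → Waste Hauler Registration not required.
[R3] does not conduct auctions → Auctioneer Certificate not required.
[R4] does not conduct auctions → Annual Authorization exemption does not apply.
[R5] is a worker-owned cooperative; sells firearms or ammunition → Annual Authorization required.
[R6] is a worker-owned cooperative; sells firearms or ammunition; does not conduct auctions → Operating Authorization not required.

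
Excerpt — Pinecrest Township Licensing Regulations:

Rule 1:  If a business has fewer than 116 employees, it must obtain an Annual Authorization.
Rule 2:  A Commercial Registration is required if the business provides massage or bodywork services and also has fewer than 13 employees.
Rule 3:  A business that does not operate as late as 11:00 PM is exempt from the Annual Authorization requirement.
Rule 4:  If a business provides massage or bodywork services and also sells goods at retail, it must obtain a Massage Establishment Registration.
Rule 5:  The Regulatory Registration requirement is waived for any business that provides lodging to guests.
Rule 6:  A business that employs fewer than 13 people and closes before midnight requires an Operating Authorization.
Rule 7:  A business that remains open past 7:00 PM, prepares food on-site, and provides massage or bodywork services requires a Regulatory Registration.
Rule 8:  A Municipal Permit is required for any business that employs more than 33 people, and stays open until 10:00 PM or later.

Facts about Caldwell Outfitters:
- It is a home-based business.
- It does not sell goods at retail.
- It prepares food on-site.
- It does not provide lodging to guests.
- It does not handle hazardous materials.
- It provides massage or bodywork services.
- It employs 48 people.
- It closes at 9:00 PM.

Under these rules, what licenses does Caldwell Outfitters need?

Rule 1: employees 48 < 116 → Annual Authorization required.
Rule 2: provides massage or bodywork services; employees 48 ≥ 13 → Commercial Registration not required.
Rule 3: closes 9:00 PM, at/before 11:00 PM → exempt from Annual Authorization.
Rule 4: provides massage or bodywork services; does not sell goods at retail → Massage Establishment Registration not required.
Rule 5: does not provide lodging to guests → Regulatory Registration exemption does not apply.
Rule 6: employees 48 ≥ 13; closes 9:00 PM, at/before midnight → Operating Authorization not required.
Rule 7: closes 9:00 PM, after 7:00 PM; prepares food on-site; provides massage or bodywork services → Regulatory Registration required.
Rule 8: employees 48 > 33; closes 9:00 PM, at/before 10:00 PM → Municipal Permit not required.

Regulatory Registration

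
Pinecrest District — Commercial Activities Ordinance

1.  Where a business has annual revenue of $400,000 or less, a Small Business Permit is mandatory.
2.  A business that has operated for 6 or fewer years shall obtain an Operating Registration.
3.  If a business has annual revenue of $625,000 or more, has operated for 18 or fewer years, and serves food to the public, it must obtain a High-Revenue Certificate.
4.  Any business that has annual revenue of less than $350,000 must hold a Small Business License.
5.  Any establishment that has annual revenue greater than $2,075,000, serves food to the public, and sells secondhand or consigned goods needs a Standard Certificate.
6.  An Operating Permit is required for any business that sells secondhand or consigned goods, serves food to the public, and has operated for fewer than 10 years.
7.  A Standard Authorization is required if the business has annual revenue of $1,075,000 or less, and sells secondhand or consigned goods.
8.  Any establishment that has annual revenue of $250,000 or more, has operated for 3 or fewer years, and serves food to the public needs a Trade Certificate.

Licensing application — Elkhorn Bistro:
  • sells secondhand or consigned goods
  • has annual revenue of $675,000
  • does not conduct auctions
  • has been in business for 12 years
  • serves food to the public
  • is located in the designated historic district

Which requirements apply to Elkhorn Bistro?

High-Revenue Certificate, Standard Authorization

1. revenue $675,000 > $400,000 → Small Business Permit not required.
2. years in business 12 > 6 → Operating Registration not required.
3. revenue $675,000 ≥ $625,000; years in business 12 ≤ 18; serves food to the public → High-Revenue Certificate required.
4. revenue $675,000 ≥ $350,000 → Small Business License not required.
5. revenue $675,000 ≤ $2,075,000; serves food to the public; sells secondhand or consigned goods → Standard Certificate not required.
6. sells secondhand or consigned goods; serves food to the public; years in business 12 ≥ 10 → Operating Permit not required.
7. revenue $675,000 ≤ $1,075,000; sells secondhand or consigned goods → Standard Authorization required.
8. revenue $675,000 ≥ $250,000; years in business 12 > 3; serves food to the public → Trade Certificate not required.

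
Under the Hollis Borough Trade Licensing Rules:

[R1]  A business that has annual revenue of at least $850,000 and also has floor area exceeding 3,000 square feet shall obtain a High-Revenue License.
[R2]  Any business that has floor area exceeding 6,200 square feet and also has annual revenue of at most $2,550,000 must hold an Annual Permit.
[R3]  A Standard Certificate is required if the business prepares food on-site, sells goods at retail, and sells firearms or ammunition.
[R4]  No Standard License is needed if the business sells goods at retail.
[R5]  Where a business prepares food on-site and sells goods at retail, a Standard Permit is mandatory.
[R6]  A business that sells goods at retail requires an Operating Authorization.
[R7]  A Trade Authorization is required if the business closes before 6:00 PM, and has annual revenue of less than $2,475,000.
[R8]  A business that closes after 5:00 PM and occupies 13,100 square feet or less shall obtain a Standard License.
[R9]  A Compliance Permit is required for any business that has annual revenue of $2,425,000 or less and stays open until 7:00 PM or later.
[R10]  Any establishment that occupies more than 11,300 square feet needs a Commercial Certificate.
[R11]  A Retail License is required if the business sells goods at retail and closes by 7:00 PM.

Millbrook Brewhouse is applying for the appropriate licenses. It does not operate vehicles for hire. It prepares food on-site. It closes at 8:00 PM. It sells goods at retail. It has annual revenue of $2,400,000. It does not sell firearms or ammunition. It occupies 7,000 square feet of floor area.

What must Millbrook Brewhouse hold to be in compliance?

[R1] revenue $2,400,000 ≥ $850,000; floor area 7,000 square feet > 3,000 square feet → High-Revenue License required.
[R2] floor area 7,000 square feet > 6,200 square feet; revenue $2,400,000 ≤ $2,550,000 → Annual Permit required.
[R3] prepares food on-site; sells goods at retail; does not sell firearms or ammunition → Standard Certificate not required.
[R4] sells goods at retail → exempt from Standard License.
[R5] prepares food on-site; sells goods at retail → Standard Permit required.
[R6] sells goods at retail → Operating Authorization required.
[R7] closes 8:00 PM, after 6:00 PM; revenue $2,400,000 < $2,475,000 → Trade Authorization not required.
[R8] closes 8:00 PM, after 5:00 PM; floor area 7,000 square feet ≤ 13,100 square feet → Standard License required.
[R9] revenue $2,400,000 ≤ $2,425,000; closes 8:00 PM, after 7:00 PM → Compliance Permit required.
[R10] floor area 7,000 square feet ≤ 11,300 square feet → Commercial Certificate not required.
[R11] sells goods at retail; closes 8:00 PM, after 7:00 PM → Retail License not required.

Annual Permit, Compliance Permit, High-Revenue License, Operating Authorization, Standard Permit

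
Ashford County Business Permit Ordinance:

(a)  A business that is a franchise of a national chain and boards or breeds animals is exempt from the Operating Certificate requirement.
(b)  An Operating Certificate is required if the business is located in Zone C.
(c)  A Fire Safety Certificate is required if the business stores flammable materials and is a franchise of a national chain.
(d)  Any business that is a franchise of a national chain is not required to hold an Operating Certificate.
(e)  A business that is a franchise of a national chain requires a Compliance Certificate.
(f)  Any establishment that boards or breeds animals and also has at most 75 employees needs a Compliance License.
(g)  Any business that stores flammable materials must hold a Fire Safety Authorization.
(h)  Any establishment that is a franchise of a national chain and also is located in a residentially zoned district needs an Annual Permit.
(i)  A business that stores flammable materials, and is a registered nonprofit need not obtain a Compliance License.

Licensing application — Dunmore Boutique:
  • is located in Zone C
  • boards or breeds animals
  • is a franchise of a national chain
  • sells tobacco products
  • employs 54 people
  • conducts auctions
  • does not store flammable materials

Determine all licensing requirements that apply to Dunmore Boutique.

(a) is a franchise of a national chain; boards or breeds animals → exempt from Operating Certificate.
(b) is located in Zone C → Operating Certificate required.
(c) does not store flammable materials; is a franchise of a national chain → Fire Safety Certificate not required.
(d) is a franchise of a national chain → exempt from Operating Certificate.
(e) is a franchise of a national chain → Compliance Certificate required.
(f) boards or breeds animals; employees 54 ≤ 75 → Compliance License required.
(g) does not store flammable materials → Fire Safety Authorization not required.
(h) is a franchise of a national chain; is located in Zone C (not: is located in a residentially zoned district) → Annual Permit not required.
(i) does not store flammable materials; is a franchise of a national chain (not: is a registered nonprofit) → Compliance License exemption does not apply.

Compliance Certificate, Compliance License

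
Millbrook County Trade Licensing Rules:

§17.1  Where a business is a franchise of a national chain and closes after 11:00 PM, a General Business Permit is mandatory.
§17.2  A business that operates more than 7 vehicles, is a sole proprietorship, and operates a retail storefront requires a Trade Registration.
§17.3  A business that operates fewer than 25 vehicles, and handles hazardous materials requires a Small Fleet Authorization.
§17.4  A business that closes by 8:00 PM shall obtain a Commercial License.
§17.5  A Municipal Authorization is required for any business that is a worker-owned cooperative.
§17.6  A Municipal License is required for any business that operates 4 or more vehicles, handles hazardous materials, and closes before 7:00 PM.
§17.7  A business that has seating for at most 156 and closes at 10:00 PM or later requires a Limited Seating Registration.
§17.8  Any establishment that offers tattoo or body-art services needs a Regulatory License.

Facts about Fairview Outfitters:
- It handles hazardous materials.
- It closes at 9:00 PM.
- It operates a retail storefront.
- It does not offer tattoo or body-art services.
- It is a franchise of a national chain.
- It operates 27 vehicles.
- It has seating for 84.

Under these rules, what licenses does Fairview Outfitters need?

§17.1 is a franchise of a national chain; closes 9:00 PM, at/before 11:00 PM → General Business Permit not required.
§17.2 vehicles 27 > 7; is a franchise of a national chain (not: is a sole proprietorship); operates a retail storefront → Trade Registration not required.
§17.3 vehicles 27 ≥ 25; handles hazardous materials → Small Fleet Authorization not required.
§17.4 closes 9:00 PM, after 8:00 PM → Commercial License not required.
§17.5 is a franchise of a national chain (not: is a worker-owned cooperative) → Municipal Authorization not required.
§17.6 vehicles 27 ≥ 4; handles hazardous materials; closes 9:00 PM, after 7:00 PM → Municipal License not required.
§17.7 seating 84 ≤ 156; closes 9:00 PM, at/before 10:00 PM → Limited Seating Registration not required.
§17.8 does not offer tattoo or body-art services → Regulatory License not required.

None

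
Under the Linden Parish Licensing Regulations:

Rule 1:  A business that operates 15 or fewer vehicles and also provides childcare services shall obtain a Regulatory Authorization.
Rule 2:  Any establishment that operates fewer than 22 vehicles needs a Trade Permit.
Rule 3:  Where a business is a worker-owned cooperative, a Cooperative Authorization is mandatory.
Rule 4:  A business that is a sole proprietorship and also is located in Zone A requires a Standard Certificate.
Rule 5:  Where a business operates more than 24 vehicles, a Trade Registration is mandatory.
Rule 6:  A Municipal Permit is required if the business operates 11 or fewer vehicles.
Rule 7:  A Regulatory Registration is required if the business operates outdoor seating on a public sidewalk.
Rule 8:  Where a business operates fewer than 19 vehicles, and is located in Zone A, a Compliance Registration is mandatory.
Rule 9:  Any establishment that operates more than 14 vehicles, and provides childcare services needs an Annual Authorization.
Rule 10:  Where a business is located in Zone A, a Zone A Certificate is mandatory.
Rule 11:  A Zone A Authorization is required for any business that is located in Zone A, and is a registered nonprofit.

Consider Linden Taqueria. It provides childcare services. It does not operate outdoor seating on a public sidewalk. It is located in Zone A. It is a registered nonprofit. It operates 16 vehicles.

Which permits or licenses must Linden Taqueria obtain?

Annual Authorization, Compliance Registration, Trade Permit, Zone A Authorization, Zone A Certificate

Rule 1: vehicles 16 > 15; provides childcare services → Regulatory Authorization not required.
Rule 2: vehicles 16 < 22 → Trade Permit required.
Rule 3: is a registered nonprofit (not: is a worker-owned cooperative) → Cooperative Authorization not required.
Rule 4: is a registered nonprofit (not: is a sole proprietorship); is located in Zone A → Standard Certificate not required.
Rule 5: vehicles 16 ≤ 24 → Trade Registration not required.
Rule 6: vehicles 16 > 11 → Municipal Permit not required.
Rule 7: does not operate outdoor seating on a public sidewalk → Regulatory Registration not required.
Rule 8: vehicles 16 < 19; is located in Zone A → Compliance Registration required.
Rule 9: vehicles 16 > 14; provides childcare services → Annual Authorization required.
Rule 10: is located in Zone A → Zone A Certificate required.
Rule 11: is located in Zone A; is a registered nonprofit → Zone A Authorization required.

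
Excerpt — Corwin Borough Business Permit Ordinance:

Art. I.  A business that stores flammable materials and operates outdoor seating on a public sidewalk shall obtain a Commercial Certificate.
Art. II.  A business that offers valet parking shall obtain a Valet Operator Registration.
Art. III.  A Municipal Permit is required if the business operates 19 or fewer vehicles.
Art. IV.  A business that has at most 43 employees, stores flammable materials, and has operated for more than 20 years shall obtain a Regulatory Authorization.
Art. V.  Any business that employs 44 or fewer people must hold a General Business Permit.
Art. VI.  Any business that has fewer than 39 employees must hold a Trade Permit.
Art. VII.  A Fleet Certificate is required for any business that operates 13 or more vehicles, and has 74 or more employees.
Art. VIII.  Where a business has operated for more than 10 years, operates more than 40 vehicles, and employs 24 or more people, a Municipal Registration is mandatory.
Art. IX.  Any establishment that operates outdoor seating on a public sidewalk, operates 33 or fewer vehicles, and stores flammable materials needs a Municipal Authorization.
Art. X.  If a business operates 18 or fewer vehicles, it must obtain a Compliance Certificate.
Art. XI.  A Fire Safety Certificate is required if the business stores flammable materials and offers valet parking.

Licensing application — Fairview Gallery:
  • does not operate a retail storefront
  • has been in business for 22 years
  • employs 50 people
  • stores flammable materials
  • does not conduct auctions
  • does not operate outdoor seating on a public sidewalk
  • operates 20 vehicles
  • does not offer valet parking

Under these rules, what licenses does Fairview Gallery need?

None

Art. I. stores flammable materials; does not operate outdoor seating on a public sidewalk → Commercial Certificate not required.
Art. II. does not offer valet parking → Valet Operator Registration not required.
Art. III. vehicles 20 > 19 → Municipal Permit not required.
Art. IV. employees 50 > 43; stores flammable materials; years in business 22 > 20 → Regulatory Authorization not required.
Art. V. employees 50 > 44 → General Business Permit not required.
Art. VI. employees 50 ≥ 39 → Trade Permit not required.
Art. VII. vehicles 20 ≥ 13; employees 50 < 74 → Fleet Certificate not required.
Art. VIII. years in business 22 > 10; vehicles 20 ≤ 40; employees 50 ≥ 24 → Municipal Registration not required.
Art. IX. does not operate outdoor seating on a public sidewalk; vehicles 20 ≤ 33; stores flammable materials → Municipal Authorization not required.
Art. X. vehicles 20 > 18 → Compliance Certificate not required.
Art. XI. stores flammable materials; does not offer valet parking → Fire Safety Certificate not required.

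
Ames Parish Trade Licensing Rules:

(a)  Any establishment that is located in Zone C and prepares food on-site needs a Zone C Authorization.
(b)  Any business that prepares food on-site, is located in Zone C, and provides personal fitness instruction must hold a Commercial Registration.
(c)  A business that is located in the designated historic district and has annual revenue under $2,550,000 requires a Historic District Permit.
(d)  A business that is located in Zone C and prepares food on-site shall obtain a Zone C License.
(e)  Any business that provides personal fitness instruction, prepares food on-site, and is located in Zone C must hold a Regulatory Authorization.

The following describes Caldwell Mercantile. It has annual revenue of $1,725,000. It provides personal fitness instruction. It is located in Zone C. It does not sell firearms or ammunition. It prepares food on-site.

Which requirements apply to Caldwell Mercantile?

(a) is located in Zone C; prepares food on-site → Zone C Authorization required.
(b) prepares food on-site; is located in Zone C; provides personal fitness instruction → Commercial Registration required.
(c) is located in Zone C (not: is located in the designated historic district); revenue $1,725,000 < $2,550,000 → Historic District Permit not required.
(d) is located in Zone C; prepares food on-site → Zone C License required.
(e) provides personal fitness instruction; prepares food on-site; is located in Zone C → Regulatory Authorization required.

Commercial Registration, Regulatory Authorization, Zone C Authorization, Zone C License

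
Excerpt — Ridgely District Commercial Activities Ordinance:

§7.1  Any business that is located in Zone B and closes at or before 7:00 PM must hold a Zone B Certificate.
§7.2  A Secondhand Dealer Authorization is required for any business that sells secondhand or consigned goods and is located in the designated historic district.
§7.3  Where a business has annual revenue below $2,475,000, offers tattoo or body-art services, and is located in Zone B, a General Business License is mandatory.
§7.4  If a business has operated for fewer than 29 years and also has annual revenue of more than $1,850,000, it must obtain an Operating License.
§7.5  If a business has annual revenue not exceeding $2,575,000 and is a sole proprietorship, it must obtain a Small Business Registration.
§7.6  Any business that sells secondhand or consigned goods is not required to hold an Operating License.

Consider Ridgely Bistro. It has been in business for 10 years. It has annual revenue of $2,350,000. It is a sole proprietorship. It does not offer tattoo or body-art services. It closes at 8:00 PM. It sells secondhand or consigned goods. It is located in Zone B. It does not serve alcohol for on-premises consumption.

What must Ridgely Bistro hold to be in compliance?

Small Business Registration

§7.1 is located in Zone B; closes 8:00 PM, after 7:00 PM → Zone B Certificate not required.
§7.2 sells secondhand or consigned goods; is located in Zone B (not: is located in the designated historic district) → Secondhand Dealer Authorization not required.
§7.3 revenue $2,350,000 < $2,475,000; does not offer tattoo or body-art services; is located in Zone B → General Business License not required.
§7.4 years in business 10 < 29; revenue $2,350,000 > $1,850,000 → Operating License required.
§7.5 revenue $2,350,000 ≤ $2,575,000; is a sole proprietorship → Small Business Registration required.
§7.6 sells secondhand or consigned goods → exempt from Operating License.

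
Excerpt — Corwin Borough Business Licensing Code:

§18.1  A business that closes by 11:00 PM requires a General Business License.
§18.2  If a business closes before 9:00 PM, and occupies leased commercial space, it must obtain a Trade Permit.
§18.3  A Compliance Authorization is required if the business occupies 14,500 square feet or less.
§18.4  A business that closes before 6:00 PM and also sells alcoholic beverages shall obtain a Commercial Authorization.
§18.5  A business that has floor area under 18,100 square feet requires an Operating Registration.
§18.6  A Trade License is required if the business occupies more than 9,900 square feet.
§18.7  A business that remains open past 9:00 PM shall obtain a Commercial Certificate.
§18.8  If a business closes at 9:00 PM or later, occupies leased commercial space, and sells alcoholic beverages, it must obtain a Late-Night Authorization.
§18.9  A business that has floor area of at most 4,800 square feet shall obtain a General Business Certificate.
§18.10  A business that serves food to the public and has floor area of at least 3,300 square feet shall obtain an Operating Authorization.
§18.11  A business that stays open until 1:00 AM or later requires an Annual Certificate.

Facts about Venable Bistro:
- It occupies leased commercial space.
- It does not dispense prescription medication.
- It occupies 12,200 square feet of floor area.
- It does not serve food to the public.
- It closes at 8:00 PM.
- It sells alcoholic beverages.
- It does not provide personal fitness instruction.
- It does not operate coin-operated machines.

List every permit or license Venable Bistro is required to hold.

§18.1 closes 8:00 PM, at/before 11:00 PM → General Business License required.
§18.2 closes 8:00 PM, at/before 9:00 PM; occupies leased commercial space → Trade Permit required.
§18.3 floor area 12,200 square feet ≤ 14,500 square feet → Compliance Authorization required.
§18.4 closes 8:00 PM, after 6:00 PM; sells alcoholic beverages → Commercial Authorization not required.
§18.5 floor area 12,200 square feet < 18,100 square feet → Operating Registration required.
§18.6 floor area 12,200 square feet > 9,900 square feet → Trade License required.
§18.7 closes 8:00 PM, at/before 9:00 PM → Commercial Certificate not required.
§18.8 closes 8:00 PM, at/before 9:00 PM; occupies leased commercial space; sells alcoholic beverages → Late-Night Authorization not required.
§18.9 floor area 12,200 square feet > 4,800 square feet → General Business Certificate not required.
§18.10 does not serve food to the public; floor area 12,200 square feet ≥ 3,300 square feet → Operating Authorization not required.
§18.11 closes 8:00 PM, at/before 1:00 AM → Annual Certificate not required.

Compliance Authorization, General Business License, Operating Registration, Trade License, Trade Permit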